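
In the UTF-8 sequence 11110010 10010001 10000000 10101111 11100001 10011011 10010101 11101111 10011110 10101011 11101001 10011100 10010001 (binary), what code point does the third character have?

U+F7AB

Offset 0: leading byte 0xF2 = 11110010 → 4-byte char #1 = F2 91 80 AF.
Offset 4: leading byte 0xE1 = 11100001 → 3-byte char #2 = E1 9B 95.
Offset 7: leading byte 0xEF = 11101111 → 3-byte char #3 = EF 9E AB.
Leading byte 0xEF = 11101111 matches 1110xxxx → 3-byte sequence.
Byte 1: 0xEF = 11101111, payload 1111 (4 bits).
Byte 2: 0x9E = 10011110 (10xxxxxx ✓), payload 011110.
Byte 3: 0xAB = 10101011 (10xxxxxx ✓), payload 101011.
Concatenate: 1111011110101011 = 0xF7AB (16 bits → U+F7AB).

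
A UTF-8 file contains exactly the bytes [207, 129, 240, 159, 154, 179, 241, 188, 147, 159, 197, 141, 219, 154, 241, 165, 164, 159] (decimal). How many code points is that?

Byte at offset 0: 0xCF = 11001111 → 2-byte char (#1). Advance 2.
Byte at offset 2: 0xF0 = 11110000 → 4-byte char (#2). Advance 4.
Byte at offset 6: 0xF1 = 11110001 → 4-byte char (#3). Advance 4.
Byte at offset 10: 0xC5 = 11000101 → 2-byte char (#4). Advance 2.
Byte at offset 12: 0xDB = 11011011 → 2-byte char (#5). Advance 2.
Byte at offset 14: 0xF1 = 11110001 → 4-byte char (#6). Advance 4.
Reached end at offset 18 after 6 code points.

6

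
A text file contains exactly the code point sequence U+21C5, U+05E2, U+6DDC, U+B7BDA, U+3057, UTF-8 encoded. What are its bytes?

E2 87 85 D7 A2 E6 B7 9C F2 B7 AF 9A E3 81 97

U+21C5: 3-byte form → E2 87 85.
U+05E2: 2-byte form → D7 A2.
U+6DDC: 3-byte form → E6 B7 9C.
U+B7BDA: 4-byte form → F2 B7 AF 9A.
U+3057: 3-byte form → E3 81 97.
Concatenated (15 bytes): E2 87 85 D7 A2 E6 B7 9C F2 B7 AF 9A E3 81 97.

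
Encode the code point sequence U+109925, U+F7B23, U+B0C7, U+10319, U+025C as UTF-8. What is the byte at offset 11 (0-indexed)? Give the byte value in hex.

U+109925 → 4-byte form F4 89 A4 A5 at offsets 0–3.
U+F7B23 → 4-byte form F3 B7 AC A3 at offsets 4–7.
U+B0C7 → 3-byte form EB 83 87 at offsets 8–10.
U+10319 → 4-byte form F0 90 8C 99 at offsets 11–14.
Offset 11 falls in char 4's range; it's byte 1 of F0 90 8C 99 = 0xF0.

0xF0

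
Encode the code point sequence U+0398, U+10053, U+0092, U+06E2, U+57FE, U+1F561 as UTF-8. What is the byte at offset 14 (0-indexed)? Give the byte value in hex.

U+0398 → 2-byte form CE 98 at offsets 0–1.
U+10053 → 4-byte form F0 90 81 93 at offsets 2–5.
U+0092 → 2-byte form C2 92 at offsets 6–7.
U+06E2 → 2-byte form DB A2 at offsets 8–9.
U+57FE → 3-byte form E5 9F BE at offsets 10–12.
U+1F561 → 4-byte form F0 9F 95 A1 at offsets 13–16.
Offset 14 falls in char 6's range; it's byte 2 of F0 9F 95 A1 = 0x9F.

0x9F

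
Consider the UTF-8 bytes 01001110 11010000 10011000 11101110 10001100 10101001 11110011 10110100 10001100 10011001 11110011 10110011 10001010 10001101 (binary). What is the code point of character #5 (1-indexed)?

U+F328D

Offset 0: leading byte 0x4E = 01001110 → 1-byte char #1 = 4E.
Offset 1: leading byte 0xD0 = 11010000 → 2-byte char #2 = D0 98.
Offset 3: leading byte 0xEE = 11101110 → 3-byte char #3 = EE 8C A9.
Offset 6: leading byte 0xF3 = 11110011 → 4-byte char #4 = F3 B4 8C 99.
Offset 10: leading byte 0xF3 = 11110011 → 4-byte char #5 = F3 B3 8A 8D.
Leading byte 0xF3 = 11110011 matches 11110xxx → 4-byte sequence.
Byte 1: 0xF3 = 11110011, payload 011 (3 bits).
Byte 2: 0xB3 = 10110011 (10xxxxxx ✓), payload 110011.
Byte 3: 0x8A = 10001010 (10xxxxxx ✓), payload 001010.
Byte 4: 0x8D = 10001101 (10xxxxxx ✓), payload 001101.
Concatenate: 011110011001010001101 = 0xF328D (21 bits → U+F328D).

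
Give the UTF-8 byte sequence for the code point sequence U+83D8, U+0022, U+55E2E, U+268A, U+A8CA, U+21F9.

E8 8F 98 22 F1 95 B8 AE E2 9A 8A EA A3 8A E2 87 B9

U+83D8: 3-byte form → E8 8F 98.
U+0022: 1-byte form → 22.
U+55E2E: 4-byte form → F1 95 B8 AE.
U+268A: 3-byte form → E2 9A 8A.
U+A8CA: 3-byte form → EA A3 8A.
U+21F9: 3-byte form → E2 87 B9.
Concatenated (17 bytes): E8 8F 98 22 F1 95 B8 AE E2 9A 8A EA A3 8A E2 87 B9.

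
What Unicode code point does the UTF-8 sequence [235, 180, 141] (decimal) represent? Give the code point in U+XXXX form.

Leading byte 0xEB = 11101011 matches 1110xxxx → 3-byte sequence.
Byte 1: 0xEB = 11101011, payload 1011 (4 bits).
Byte 2: 0xB4 = 10110100 (10xxxxxx ✓), payload 110100.
Byte 3: 0x8D = 10001101 (10xxxxxx ✓), payload 001101.
Concatenate: 1011110100001101 = 0xBD0D (16 bits → U+BD0D).

U+BD0D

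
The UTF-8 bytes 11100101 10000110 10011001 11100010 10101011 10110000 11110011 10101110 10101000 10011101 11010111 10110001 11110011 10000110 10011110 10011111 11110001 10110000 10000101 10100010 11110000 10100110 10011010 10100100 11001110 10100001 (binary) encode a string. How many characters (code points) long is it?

Byte at offset 0: 0xE5 = 11100101 → 3-byte char (#1). Advance 3.
Byte at offset 3: 0xE2 = 11100010 → 3-byte char (#2). Advance 3.
Byte at offset 6: 0xF3 = 11110011 → 4-byte char (#3). Advance 4.
Byte at offset 10: 0xD7 = 11010111 → 2-byte char (#4). Advance 2.
Byte at offset 12: 0xF3 = 11110011 → 4-byte char (#5). Advance 4.
Byte at offset 16: 0xF1 = 11110001 → 4-byte char (#6). Advance 4.
Byte at offset 20: 0xF0 = 11110000 → 4-byte char (#7). Advance 4.
Byte at offset 24: 0xCE = 11001110 → 2-byte char (#8). Advance 2.
Reached end at offset 26 after 8 code points.

8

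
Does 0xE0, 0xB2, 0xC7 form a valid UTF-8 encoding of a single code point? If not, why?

Leading byte 0xE0 = 11100000 → 3-byte form.
Byte 3 is 0xC7 = 11000111, which is not 10xxxxxx — expected a continuation byte.

invalid (non-continuation byte where continuation expected)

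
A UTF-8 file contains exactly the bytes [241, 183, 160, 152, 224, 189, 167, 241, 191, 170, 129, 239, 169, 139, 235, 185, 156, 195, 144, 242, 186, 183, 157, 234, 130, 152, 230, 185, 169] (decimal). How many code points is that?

9

Byte at offset 0: 0xF1 = 11110001 → 4-byte char (#1). Advance 4.
Byte at offset 4: 0xE0 = 11100000 → 3-byte char (#2). Advance 3.
Byte at offset 7: 0xF1 = 11110001 → 4-byte char (#3). Advance 4.
Byte at offset 11: 0xEF = 11101111 → 3-byte char (#4). Advance 3.
Byte at offset 14: 0xEB = 11101011 → 3-byte char (#5). Advance 3.
Byte at offset 17: 0xC3 = 11000011 → 2-byte char (#6). Advance 2.
Byte at offset 19: 0xF2 = 11110010 → 4-byte char (#7). Advance 4.
Byte at offset 23: 0xEA = 11101010 → 3-byte char (#8). Advance 3.
Byte at offset 26: 0xE6 = 11100110 → 3-byte char (#9). Advance 3.
Reached end at offset 29 after 9 code points.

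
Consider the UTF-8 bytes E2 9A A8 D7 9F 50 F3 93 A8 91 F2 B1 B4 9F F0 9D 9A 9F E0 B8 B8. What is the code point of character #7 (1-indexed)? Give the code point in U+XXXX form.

U+0E38

Offset 0: leading byte 0xE2 = 11100010 → 3-byte char #1 = E2 9A A8.
Offset 3: leading byte 0xD7 = 11010111 → 2-byte char #2 = D7 9F.
Offset 5: leading byte 0x50 = 01010000 → 1-byte char #3 = 50.
Offset 6: leading byte 0xF3 = 11110011 → 4-byte char #4 = F3 93 A8 91.
Offset 10: leading byte 0xF2 = 11110010 → 4-byte char #5 = F2 B1 B4 9F.
Offset 14: leading byte 0xF0 = 11110000 → 4-byte char #6 = F0 9D 9A 9F.
Offset 18: leading byte 0xE0 = 11100000 → 3-byte char #7 = E0 B8 B8.
Leading byte 0xE0 = 11100000 matches 1110xxxx → 3-byte sequence.
Byte 1: 0xE0 = 11100000, payload 0000 (4 bits).
Byte 2: 0xB8 = 10111000 (10xxxxxx ✓), payload 111000.
Byte 3: 0xB8 = 10111000 (10xxxxxx ✓), payload 111000.
Concatenate: 0000111000111000 = 0xE38 (16 bits → U+0E38).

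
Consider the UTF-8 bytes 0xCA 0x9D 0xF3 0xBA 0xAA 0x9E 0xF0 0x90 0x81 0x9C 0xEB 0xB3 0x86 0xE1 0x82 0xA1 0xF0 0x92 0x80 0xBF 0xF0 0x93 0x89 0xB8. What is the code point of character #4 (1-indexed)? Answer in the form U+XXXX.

Offset 0: leading byte 0xCA = 11001010 → 2-byte char #1 = CA 9D.
Offset 2: leading byte 0xF3 = 11110011 → 4-byte char #2 = F3 BA AA 9E.
Offset 6: leading byte 0xF0 = 11110000 → 4-byte char #3 = F0 90 81 9C.
Offset 10: leading byte 0xEB = 11101011 → 3-byte char #4 = EB B3 86.
Leading byte 0xEB = 11101011 matches 1110xxxx → 3-byte sequence.
Byte 1: 0xEB = 11101011, payload 1011 (4 bits).
Byte 2: 0xB3 = 10110011 (10xxxxxx ✓), payload 110011.
Byte 3: 0x86 = 10000110 (10xxxxxx ✓), payload 000110.
Concatenate: 1011110011000110 = 0xBCC6 (16 bits → U+BCC6).

U+BCC6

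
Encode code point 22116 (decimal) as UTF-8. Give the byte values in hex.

U+5664 = 0x5664 = 22116 decimal. In range U+0800–U+FFFF → 3-byte form: 1110xxxx 10xxxxxx 10xxxxxx.
Binary (16 bits): 0101011001100100.
Split 4+6+6: 0101 | 011001 | 100100.
Byte 1: 11100101 = 0xE5.
Byte 2: 10011001 = 0x99.
Byte 3: 10100100 = 0xA4.

E5 99 A4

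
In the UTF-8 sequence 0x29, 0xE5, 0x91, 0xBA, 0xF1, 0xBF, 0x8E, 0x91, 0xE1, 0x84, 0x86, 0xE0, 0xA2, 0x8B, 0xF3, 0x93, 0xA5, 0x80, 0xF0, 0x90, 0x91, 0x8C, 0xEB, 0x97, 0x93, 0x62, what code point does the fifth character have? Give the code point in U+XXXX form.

U+088B

Offset 0: leading byte 0x29 = 00101001 → 1-byte char #1 = 29.
Offset 1: leading byte 0xE5 = 11100101 → 3-byte char #2 = E5 91 BA.
Offset 4: leading byte 0xF1 = 11110001 → 4-byte char #3 = F1 BF 8E 91.
Offset 8: leading byte 0xE1 = 11100001 → 3-byte char #4 = E1 84 86.
Offset 11: leading byte 0xE0 = 11100000 → 3-byte char #5 = E0 A2 8B.
Leading byte 0xE0 = 11100000 matches 1110xxxx → 3-byte sequence.
Byte 1: 0xE0 = 11100000, payload 0000 (4 bits).
Byte 2: 0xA2 = 10100010 (10xxxxxx ✓), payload 100010.
Byte 3: 0x8B = 10001011 (10xxxxxx ✓), payload 001011.
Concatenate: 0000100010001011 = 0x88B (16 bits → U+088B).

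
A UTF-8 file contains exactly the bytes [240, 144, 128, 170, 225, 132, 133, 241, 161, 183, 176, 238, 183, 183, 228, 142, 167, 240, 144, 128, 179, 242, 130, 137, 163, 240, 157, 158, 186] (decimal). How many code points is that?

Byte at offset 0: 0xF0 = 11110000 → 4-byte char (#1). Advance 4.
Byte at offset 4: 0xE1 = 11100001 → 3-byte char (#2). Advance 3.
Byte at offset 7: 0xF1 = 11110001 → 4-byte char (#3). Advance 4.
Byte at offset 11: 0xEE = 11101110 → 3-byte char (#4). Advance 3.
Byte at offset 14: 0xE4 = 11100100 → 3-byte char (#5). Advance 3.
Byte at offset 17: 0xF0 = 11110000 → 4-byte char (#6). Advance 4.
Byte at offset 21: 0xF2 = 11110010 → 4-byte char (#7). Advance 4.
Byte at offset 25: 0xF0 = 11110000 → 4-byte char (#8). Advance 4.
Reached end at offset 29 after 8 code points.

8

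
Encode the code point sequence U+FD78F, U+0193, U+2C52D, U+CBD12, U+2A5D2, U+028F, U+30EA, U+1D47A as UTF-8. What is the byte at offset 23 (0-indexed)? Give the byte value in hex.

0xF0

U+FD78F → 4-byte form F3 BD 9E 8F at offsets 0–3.
U+0193 → 2-byte form C6 93 at offsets 4–5.
U+2C52D → 4-byte form F0 AC 94 AD at offsets 6–9.
U+CBD12 → 4-byte form F3 8B B4 92 at offsets 10–13.
U+2A5D2 → 4-byte form F0 AA 97 92 at offsets 14–17.
U+028F → 2-byte form CA 8F at offsets 18–19.
U+30EA → 3-byte form E3 83 AA at offsets 20–22.
U+1D47A → 4-byte form F0 9D 91 BA at offsets 23–26.
Offset 23 falls in char 8's range; it's byte 1 of F0 9D 91 BA = 0xF0.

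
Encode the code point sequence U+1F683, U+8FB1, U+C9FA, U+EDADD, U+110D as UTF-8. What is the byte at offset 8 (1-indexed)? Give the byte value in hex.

1-indexed offset 8 is 0-indexed offset 7.
U+1F683 → 4-byte form F0 9F 9A 83 at offsets 0–3.
U+8FB1 → 3-byte form E8 BE B1 at offsets 4–6.
U+C9FA → 3-byte form EC A7 BA at offsets 7–9.
Offset 7 falls in char 3's range; it's byte 1 of EC A7 BA = 0xEC.

0xEC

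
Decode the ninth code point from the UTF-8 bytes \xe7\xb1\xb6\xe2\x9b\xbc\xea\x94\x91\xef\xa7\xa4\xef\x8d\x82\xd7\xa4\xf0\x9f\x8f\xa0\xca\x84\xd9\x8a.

U+064A

Offset 0: leading byte 0xE7 = 11100111 → 3-byte char #1 = E7 B1 B6.
Offset 3: leading byte 0xE2 = 11100010 → 3-byte char #2 = E2 9B BC.
Offset 6: leading byte 0xEA = 11101010 → 3-byte char #3 = EA 94 91.
Offset 9: leading byte 0xEF = 11101111 → 3-byte char #4 = EF A7 A4.
Offset 12: leading byte 0xEF = 11101111 → 3-byte char #5 = EF 8D 82.
Offset 15: leading byte 0xD7 = 11010111 → 2-byte char #6 = D7 A4.
Offset 17: leading byte 0xF0 = 11110000 → 4-byte char #7 = F0 9F 8F A0.
Offset 21: leading byte 0xCA = 11001010 → 2-byte char #8 = CA 84.
Offset 23: leading byte 0xD9 = 11011001 → 2-byte char #9 = D9 8A.
Leading byte 0xD9 = 11011001 matches 110xxxxx → 2-byte sequence.
Byte 1: 0xD9 = 11011001, payload 11001 (5 bits).
Byte 2: 0x8A = 10001010 (10xxxxxx ✓), payload 001010.
Concatenate: 11001001010 = 0x64A (11 bits → U+064A).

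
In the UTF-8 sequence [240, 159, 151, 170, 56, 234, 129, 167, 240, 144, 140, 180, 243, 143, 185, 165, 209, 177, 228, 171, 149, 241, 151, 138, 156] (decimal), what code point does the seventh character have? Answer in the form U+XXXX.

U+4AD5

Offset 0: leading byte 0xF0 = 11110000 → 4-byte char #1 = F0 9F 97 AA.
Offset 4: leading byte 0x38 = 00111000 → 1-byte char #2 = 38.
Offset 5: leading byte 0xEA = 11101010 → 3-byte char #3 = EA 81 A7.
Offset 8: leading byte 0xF0 = 11110000 → 4-byte char #4 = F0 90 8C B4.
Offset 12: leading byte 0xF3 = 11110011 → 4-byte char #5 = F3 8F B9 A5.
Offset 16: leading byte 0xD1 = 11010001 → 2-byte char #6 = D1 B1.
Offset 18: leading byte 0xE4 = 11100100 → 3-byte char #7 = E4 AB 95.
Leading byte 0xE4 = 11100100 matches 1110xxxx → 3-byte sequence.
Byte 1: 0xE4 = 11100100, payload 0100 (4 bits).
Byte 2: 0xAB = 10101011 (10xxxxxx ✓), payload 101011.
Byte 3: 0x95 = 10010101 (10xxxxxx ✓), payload 010101.
Concatenate: 0100101011010101 = 0x4AD5 (16 bits → U+4AD5).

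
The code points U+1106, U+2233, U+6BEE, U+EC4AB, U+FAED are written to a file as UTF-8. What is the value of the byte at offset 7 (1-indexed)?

1-indexed offset 7 is 0-indexed offset 6.
U+1106 → 3-byte form E1 84 86 at offsets 0–2.
U+2233 → 3-byte form E2 88 B3 at offsets 3–5.
U+6BEE → 3-byte form E6 AF AE at offsets 6–8.
Offset 6 falls in char 3's range; it's byte 1 of E6 AF AE = 0xE6.

0xE6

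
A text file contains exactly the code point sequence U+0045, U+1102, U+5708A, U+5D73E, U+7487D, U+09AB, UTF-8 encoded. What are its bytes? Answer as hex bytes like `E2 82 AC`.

45 E1 84 82 F1 97 82 8A F1 9D 9C BE F1 B4 A1 BD E0 A6 AB

U+0045: 1-byte form → 45.
U+1102: 3-byte form → E1 84 82.
U+5708A: 4-byte form → F1 97 82 8A.
U+5D73E: 4-byte form → F1 9D 9C BE.
U+7487D: 4-byte form → F1 B4 A1 BD.
U+09AB: 3-byte form → E0 A6 AB.
Concatenated (19 bytes): 45 E1 84 82 F1 97 82 8A F1 9D 9C BE F1 B4 A1 BD E0 A6 AB.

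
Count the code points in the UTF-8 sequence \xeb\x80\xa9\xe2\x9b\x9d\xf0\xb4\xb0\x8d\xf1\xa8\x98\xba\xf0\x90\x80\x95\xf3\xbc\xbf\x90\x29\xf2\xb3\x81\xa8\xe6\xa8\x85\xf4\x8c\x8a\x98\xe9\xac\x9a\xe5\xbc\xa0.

Byte at offset 0: 0xEB = 11101011 → 3-byte char (#1). Advance 3.
Byte at offset 3: 0xE2 = 11100010 → 3-byte char (#2). Advance 3.
Byte at offset 6: 0xF0 = 11110000 → 4-byte char (#3). Advance 4.
Byte at offset 10: 0xF1 = 11110001 → 4-byte char (#4). Advance 4.
Byte at offset 14: 0xF0 = 11110000 → 4-byte char (#5). Advance 4.
Byte at offset 18: 0xF3 = 11110011 → 4-byte char (#6). Advance 4.
Byte at offset 22: 0x29 = 00101001 → 1-byte char (#7). Advance 1.
Byte at offset 23: 0xF2 = 11110010 → 4-byte char (#8). Advance 4.
Byte at offset 27: 0xE6 = 11100110 → 3-byte char (#9). Advance 3.
Byte at offset 30: 0xF4 = 11110100 → 4-byte char (#10). Advance 4.
Byte at offset 34: 0xE9 = 11101001 → 3-byte char (#11). Advance 3.
Byte at offset 37: 0xE5 = 11100101 → 3-byte char (#12). Advance 3.
Reached end at offset 40 after 12 code points.

12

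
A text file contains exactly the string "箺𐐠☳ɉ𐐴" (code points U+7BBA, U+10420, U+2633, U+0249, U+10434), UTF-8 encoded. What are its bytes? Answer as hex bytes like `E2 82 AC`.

E7 AE BA F0 90 90 A0 E2 98 B3 C9 89 F0 90 90 B4

U+7BBA: 3-byte form → E7 AE BA.
U+10420: 4-byte form → F0 90 90 A0.
U+2633: 3-byte form → E2 98 B3.
U+0249: 2-byte form → C9 89.
U+10434: 4-byte form → F0 90 90 B4.
Concatenated (16 bytes): E7 AE BA F0 90 90 A0 E2 98 B3 C9 89 F0 90 90 B4.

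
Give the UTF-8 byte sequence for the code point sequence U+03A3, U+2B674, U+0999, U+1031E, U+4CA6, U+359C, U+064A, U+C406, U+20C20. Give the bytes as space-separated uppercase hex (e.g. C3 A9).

U+03A3: 2-byte form → CE A3.
U+2B674: 4-byte form → F0 AB 99 B4.
U+0999: 3-byte form → E0 A6 99.
U+1031E: 4-byte form → F0 90 8C 9E.
U+4CA6: 3-byte form → E4 B2 A6.
U+359C: 3-byte form → E3 96 9C.
U+064A: 2-byte form → D9 8A.
U+C406: 3-byte form → EC 90 86.
U+20C20: 4-byte form → F0 A0 B0 A0.
Concatenated (28 bytes): CE A3 F0 AB 99 B4 E0 A6 99 F0 90 8C 9E E4 B2 A6 E3 96 9C D9 8A EC 90 86 F0 A0 B0 A0.

CE A3 F0 AB 99 B4 E0 A6 99 F0 90 8C 9E E4 B2 A6 E3 96 9C D9 8A EC 90 86 F0 A0 B0 A0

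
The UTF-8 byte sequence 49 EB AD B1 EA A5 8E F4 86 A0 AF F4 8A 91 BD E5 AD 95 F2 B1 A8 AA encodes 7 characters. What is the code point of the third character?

Offset 0: leading byte 0x49 = 01001001 → 1-byte char #1 = 49.
Offset 1: leading byte 0xEB = 11101011 → 3-byte char #2 = EB AD B1.
Offset 4: leading byte 0xEA = 11101010 → 3-byte char #3 = EA A5 8E.
Leading byte 0xEA = 11101010 matches 1110xxxx → 3-byte sequence.
Byte 1: 0xEA = 11101010, payload 1010 (4 bits).
Byte 2: 0xA5 = 10100101 (10xxxxxx ✓), payload 100101.
Byte 3: 0x8E = 10001110 (10xxxxxx ✓), payload 001110.
Concatenate: 1010100101001110 = 0xA94E (16 bits → U+A94E).

U+A94E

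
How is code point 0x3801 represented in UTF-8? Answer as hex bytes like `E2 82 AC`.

U+3801 = 0x3801 = 14337 decimal. In range U+0800–U+FFFF → 3-byte form: 1110xxxx 10xxxxxx 10xxxxxx.
Binary (16 bits): 0011100000000001.
Split 4+6+6: 0011 | 100000 | 000001.
Byte 1: 11100011 = 0xE3.
Byte 2: 10100000 = 0xA0.
Byte 3: 10000001 = 0x81.

E3 A0 81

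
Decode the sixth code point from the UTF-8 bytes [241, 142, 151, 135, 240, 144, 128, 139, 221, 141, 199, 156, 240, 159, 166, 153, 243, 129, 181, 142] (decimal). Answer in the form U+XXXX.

Offset 0: leading byte 0xF1 = 11110001 → 4-byte char #1 = F1 8E 97 87.
Offset 4: leading byte 0xF0 = 11110000 → 4-byte char #2 = F0 90 80 8B.
Offset 8: leading byte 0xDD = 11011101 → 2-byte char #3 = DD 8D.
Offset 10: leading byte 0xC7 = 11000111 → 2-byte char #4 = C7 9C.
Offset 12: leading byte 0xF0 = 11110000 → 4-byte char #5 = F0 9F A6 99.
Offset 16: leading byte 0xF3 = 11110011 → 4-byte char #6 = F3 81 B5 8E.
Leading byte 0xF3 = 11110011 matches 11110xxx → 4-byte sequence.
Byte 1: 0xF3 = 11110011, payload 011 (3 bits).
Byte 2: 0x81 = 10000001 (10xxxxxx ✓), payload 000001.
Byte 3: 0xB5 = 10110101 (10xxxxxx ✓), payload 110101.
Byte 4: 0x8E = 10001110 (10xxxxxx ✓), payload 001110.
Concatenate: 011000001110101001110 = 0xC1D4E (21 bits → U+C1D4E).

U+C1D4E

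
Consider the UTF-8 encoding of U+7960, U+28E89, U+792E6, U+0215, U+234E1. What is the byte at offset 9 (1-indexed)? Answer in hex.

0xB9

1-indexed offset 9 is 0-indexed offset 8.
U+7960 → 3-byte form E7 A5 A0 at offsets 0–2.
U+28E89 → 4-byte form F0 A8 BA 89 at offsets 3–6.
U+792E6 → 4-byte form F1 B9 8B A6 at offsets 7–10.
Offset 8 falls in char 3's range; it's byte 2 of F1 B9 8B A6 = 0xB9.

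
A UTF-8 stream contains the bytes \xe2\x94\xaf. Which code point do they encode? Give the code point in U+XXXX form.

Leading byte 0xE2 = 11100010 matches 1110xxxx → 3-byte sequence.
Byte 1: 0xE2 = 11100010, payload 0010 (4 bits).
Byte 2: 0x94 = 10010100 (10xxxxxx ✓), payload 010100.
Byte 3: 0xAF = 10101111 (10xxxxxx ✓), payload 101111.
Concatenate: 0010010100101111 = 0x252F (16 bits → U+252F).

U+252F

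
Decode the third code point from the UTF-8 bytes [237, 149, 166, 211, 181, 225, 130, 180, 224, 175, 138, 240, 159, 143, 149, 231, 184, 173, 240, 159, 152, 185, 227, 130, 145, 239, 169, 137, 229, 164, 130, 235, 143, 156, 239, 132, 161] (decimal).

U+10B4

Offset 0: leading byte 0xED = 11101101 → 3-byte char #1 = ED 95 A6.
Offset 3: leading byte 0xD3 = 11010011 → 2-byte char #2 = D3 B5.
Offset 5: leading byte 0xE1 = 11100001 → 3-byte char #3 = E1 82 B4.
Leading byte 0xE1 = 11100001 matches 1110xxxx → 3-byte sequence.
Byte 1: 0xE1 = 11100001, payload 0001 (4 bits).
Byte 2: 0x82 = 10000010 (10xxxxxx ✓), payload 000010.
Byte 3: 0xB4 = 10110100 (10xxxxxx ✓), payload 110100.
Concatenate: 0001000010110100 = 0x10B4 (16 bits → U+10B4).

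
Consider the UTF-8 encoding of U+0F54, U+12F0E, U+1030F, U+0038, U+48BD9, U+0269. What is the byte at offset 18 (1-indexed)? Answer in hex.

1-indexed offset 18 is 0-indexed offset 17.
U+0F54 → 3-byte form E0 BD 94 at offsets 0–2.
U+12F0E → 4-byte form F0 92 BC 8E at offsets 3–6.
U+1030F → 4-byte form F0 90 8C 8F at offsets 7–10.
U+0038 → 1-byte form 38 at offsets 11–11.
U+48BD9 → 4-byte form F1 88 AF 99 at offsets 12–15.
U+0269 → 2-byte form C9 A9 at offsets 16–17.
Offset 17 falls in char 6's range; it's byte 2 of C9 A9 = 0xA9.

0xA9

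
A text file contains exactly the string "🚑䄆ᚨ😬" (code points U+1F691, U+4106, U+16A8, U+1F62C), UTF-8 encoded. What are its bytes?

F0 9F 9A 91 E4 84 86 E1 9A A8 F0 9F 98 AC

U+1F691: 4-byte form → F0 9F 9A 91.
U+4106: 3-byte form → E4 84 86.
U+16A8: 3-byte form → E1 9A A8.
U+1F62C: 4-byte form → F0 9F 98 AC.
Concatenated (14 bytes): F0 9F 9A 91 E4 84 86 E1 9A A8 F0 9F 98 AC.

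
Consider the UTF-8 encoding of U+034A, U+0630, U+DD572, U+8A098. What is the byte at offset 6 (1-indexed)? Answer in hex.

1-indexed offset 6 is 0-indexed offset 5.
U+034A → 2-byte form CD 8A at offsets 0–1.
U+0630 → 2-byte form D8 B0 at offsets 2–3.
U+DD572 → 4-byte form F3 9D 95 B2 at offsets 4–7.
Offset 5 falls in char 3's range; it's byte 2 of F3 9D 95 B2 = 0x9D.

0x9D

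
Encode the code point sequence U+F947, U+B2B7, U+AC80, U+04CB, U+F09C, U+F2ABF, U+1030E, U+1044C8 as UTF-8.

U+F947: 3-byte form → EF A5 87.
U+B2B7: 3-byte form → EB 8A B7.
U+AC80: 3-byte form → EA B2 80.
U+04CB: 2-byte form → D3 8B.
U+F09C: 3-byte form → EF 82 9C.
U+F2ABF: 4-byte form → F3 B2 AA BF.
U+1030E: 4-byte form → F0 90 8C 8E.
U+1044C8: 4-byte form → F4 84 93 88.
Concatenated (26 bytes): EF A5 87 EB 8A B7 EA B2 80 D3 8B EF 82 9C F3 B2 AA BF F0 90 8C 8E F4 84 93 88.

EF A5 87 EB 8A B7 EA B2 80 D3 8B EF 82 9C F3 B2 AA BF F0 90 8C 8E F4 84 93 88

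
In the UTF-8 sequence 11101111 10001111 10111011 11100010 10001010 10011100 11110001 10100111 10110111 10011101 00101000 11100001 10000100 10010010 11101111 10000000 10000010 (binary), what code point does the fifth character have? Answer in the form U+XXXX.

U+1112

Offset 0: leading byte 0xEF = 11101111 → 3-byte char #1 = EF 8F BB.
Offset 3: leading byte 0xE2 = 11100010 → 3-byte char #2 = E2 8A 9C.
Offset 6: leading byte 0xF1 = 11110001 → 4-byte char #3 = F1 A7 B7 9D.
Offset 10: leading byte 0x28 = 00101000 → 1-byte char #4 = 28.
Offset 11: leading byte 0xE1 = 11100001 → 3-byte char #5 = E1 84 92.
Leading byte 0xE1 = 11100001 matches 1110xxxx → 3-byte sequence.
Byte 1: 0xE1 = 11100001, payload 0001 (4 bits).
Byte 2: 0x84 = 10000100 (10xxxxxx ✓), payload 000100.
Byte 3: 0x92 = 10010010 (10xxxxxx ✓), payload 010010.
Concatenate: 0001000100010010 = 0x1112 (16 bits → U+1112).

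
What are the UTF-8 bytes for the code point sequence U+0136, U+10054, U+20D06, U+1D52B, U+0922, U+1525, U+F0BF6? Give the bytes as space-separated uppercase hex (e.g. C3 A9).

C4 B6 F0 90 81 94 F0 A0 B4 86 F0 9D 94 AB E0 A4 A2 E1 94 A5 F3 B0 AF B6

U+0136: 2-byte form → C4 B6.
U+10054: 4-byte form → F0 90 81 94.
U+20D06: 4-byte form → F0 A0 B4 86.
U+1D52B: 4-byte form → F0 9D 94 AB.
U+0922: 3-byte form → E0 A4 A2.
U+1525: 3-byte form → E1 94 A5.
U+F0BF6: 4-byte form → F3 B0 AF B6.
Concatenated (24 bytes): C4 B6 F0 90 81 94 F0 A0 B4 86 F0 9D 94 AB E0 A4 A2 E1 94 A5 F3 B0 AF B6.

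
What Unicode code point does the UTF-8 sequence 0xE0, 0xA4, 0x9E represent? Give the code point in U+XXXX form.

U+091E

Leading byte 0xE0 = 11100000 matches 1110xxxx → 3-byte sequence.
Byte 1: 0xE0 = 11100000, payload 0000 (4 bits).
Byte 2: 0xA4 = 10100100 (10xxxxxx ✓), payload 100100.
Byte 3: 0x9E = 10011110 (10xxxxxx ✓), payload 011110.
Concatenate: 0000100100011110 = 0x91E (16 bits → U+091E).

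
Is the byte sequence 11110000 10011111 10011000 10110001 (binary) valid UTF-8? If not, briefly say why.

Leading byte 0xF0 = 11110000 → 4-byte form.
Continuation bytes 0x9F=10011111, 0x98=10011000, 0xB1=10110001 all match 10xxxxxx.
Decoded value 0x1F631 is ≥ 0x10000 (shortest form) and not a surrogate.

valid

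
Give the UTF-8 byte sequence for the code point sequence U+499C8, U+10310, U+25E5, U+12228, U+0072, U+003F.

U+499C8: 4-byte form → F1 89 A7 88.
U+10310: 4-byte form → F0 90 8C 90.
U+25E5: 3-byte form → E2 97 A5.
U+12228: 4-byte form → F0 92 88 A8.
U+0072: 1-byte form → 72.
U+003F: 1-byte form → 3F.
Concatenated (17 bytes): F1 89 A7 88 F0 90 8C 90 E2 97 A5 F0 92 88 A8 72 3F.

F1 89 A7 88 F0 90 8C 90 E2 97 A5 F0 92 88 A8 72 3F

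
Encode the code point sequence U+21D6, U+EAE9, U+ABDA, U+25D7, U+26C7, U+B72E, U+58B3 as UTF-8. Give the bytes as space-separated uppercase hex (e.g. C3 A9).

U+21D6: 3-byte form → E2 87 96.
U+EAE9: 3-byte form → EE AB A9.
U+ABDA: 3-byte form → EA AF 9A.
U+25D7: 3-byte form → E2 97 97.
U+26C7: 3-byte form → E2 9B 87.
U+B72E: 3-byte form → EB 9C AE.
U+58B3: 3-byte form → E5 A2 B3.
Concatenated (21 bytes): E2 87 96 EE AB A9 EA AF 9A E2 97 97 E2 9B 87 EB 9C AE E5 A2 B3.

E2 87 96 EE AB A9 EA AF 9A E2 97 97 E2 9B 87 EB 9C AE E5 A2 B3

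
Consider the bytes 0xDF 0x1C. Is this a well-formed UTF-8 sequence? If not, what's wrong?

invalid (non-continuation byte where continuation expected)

Leading byte 0xDF = 11011111 → 2-byte form.
Byte 2 is 0x1C = 00011100, which is not 10xxxxxx — expected a continuation byte.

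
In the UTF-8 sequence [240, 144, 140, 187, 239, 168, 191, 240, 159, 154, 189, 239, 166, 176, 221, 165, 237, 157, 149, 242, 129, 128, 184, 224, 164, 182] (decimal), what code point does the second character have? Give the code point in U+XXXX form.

U+FA3F

Offset 0: leading byte 0xF0 = 11110000 → 4-byte char #1 = F0 90 8C BB.
Offset 4: leading byte 0xEF = 11101111 → 3-byte char #2 = EF A8 BF.
Leading byte 0xEF = 11101111 matches 1110xxxx → 3-byte sequence.
Byte 1: 0xEF = 11101111, payload 1111 (4 bits).
Byte 2: 0xA8 = 10101000 (10xxxxxx ✓), payload 101000.
Byte 3: 0xBF = 10111111 (10xxxxxx ✓), payload 111111.
Concatenate: 1111101000111111 = 0xFA3F (16 bits → U+FA3F).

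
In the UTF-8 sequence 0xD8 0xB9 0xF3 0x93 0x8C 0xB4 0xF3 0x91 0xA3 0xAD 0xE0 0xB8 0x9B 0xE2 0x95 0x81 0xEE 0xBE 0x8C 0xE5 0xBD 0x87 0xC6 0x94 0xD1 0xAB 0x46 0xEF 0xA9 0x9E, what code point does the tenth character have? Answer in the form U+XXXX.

U+0046

Offset 0: leading byte 0xD8 = 11011000 → 2-byte char #1 = D8 B9.
Offset 2: leading byte 0xF3 = 11110011 → 4-byte char #2 = F3 93 8C B4.
Offset 6: leading byte 0xF3 = 11110011 → 4-byte char #3 = F3 91 A3 AD.
Offset 10: leading byte 0xE0 = 11100000 → 3-byte char #4 = E0 B8 9B.
Offset 13: leading byte 0xE2 = 11100010 → 3-byte char #5 = E2 95 81.
Offset 16: leading byte 0xEE = 11101110 → 3-byte char #6 = EE BE 8C.
Offset 19: leading byte 0xE5 = 11100101 → 3-byte char #7 = E5 BD 87.
Offset 22: leading byte 0xC6 = 11000110 → 2-byte char #8 = C6 94.
Offset 24: leading byte 0xD1 = 11010001 → 2-byte char #9 = D1 AB.
Offset 26: leading byte 0x46 = 01000110 → 1-byte char #10 = 46.
Leading byte 0x46 = 01000110 matches 0xxxxxxx → 1-byte sequence.
Byte 1: 0x46 = 01000110, payload 1000110 (7 bits).
Concatenate: 1000110 = 0x46 (7 bits → U+0046).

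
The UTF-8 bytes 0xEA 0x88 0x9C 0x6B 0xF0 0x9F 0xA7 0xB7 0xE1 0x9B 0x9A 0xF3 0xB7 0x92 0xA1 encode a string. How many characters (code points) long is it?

Byte at offset 0: 0xEA = 11101010 → 3-byte char (#1). Advance 3.
Byte at offset 3: 0x6B = 01101011 → 1-byte char (#2). Advance 1.
Byte at offset 4: 0xF0 = 11110000 → 4-byte char (#3). Advance 4.
Byte at offset 8: 0xE1 = 11100001 → 3-byte char (#4). Advance 3.
Byte at offset 11: 0xF3 = 11110011 → 4-byte char (#5). Advance 4.
Reached end at offset 15 after 5 code points.

5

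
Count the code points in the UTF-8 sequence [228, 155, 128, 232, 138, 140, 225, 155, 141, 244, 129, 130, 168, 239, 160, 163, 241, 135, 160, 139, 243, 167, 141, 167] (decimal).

Byte at offset 0: 0xE4 = 11100100 → 3-byte char (#1). Advance 3.
Byte at offset 3: 0xE8 = 11101000 → 3-byte char (#2). Advance 3.
Byte at offset 6: 0xE1 = 11100001 → 3-byte char (#3). Advance 3.
Byte at offset 9: 0xF4 = 11110100 → 4-byte char (#4). Advance 4.
Byte at offset 13: 0xEF = 11101111 → 3-byte char (#5). Advance 3.
Byte at offset 16: 0xF1 = 11110001 → 4-byte char (#6). Advance 4.
Byte at offset 20: 0xF3 = 11110011 → 4-byte char (#7). Advance 4.
Reached end at offset 24 after 7 code points.

7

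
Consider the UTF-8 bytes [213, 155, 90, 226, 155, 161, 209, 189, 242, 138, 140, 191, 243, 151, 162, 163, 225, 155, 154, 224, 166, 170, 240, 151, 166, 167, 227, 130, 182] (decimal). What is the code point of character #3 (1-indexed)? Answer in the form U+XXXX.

Offset 0: leading byte 0xD5 = 11010101 → 2-byte char #1 = D5 9B.
Offset 2: leading byte 0x5A = 01011010 → 1-byte char #2 = 5A.
Offset 3: leading byte 0xE2 = 11100010 → 3-byte char #3 = E2 9B A1.
Leading byte 0xE2 = 11100010 matches 1110xxxx → 3-byte sequence.
Byte 1: 0xE2 = 11100010, payload 0010 (4 bits).
Byte 2: 0x9B = 10011011 (10xxxxxx ✓), payload 011011.
Byte 3: 0xA1 = 10100001 (10xxxxxx ✓), payload 100001.
Concatenate: 0010011011100001 = 0x26E1 (16 bits → U+26E1).

U+26E1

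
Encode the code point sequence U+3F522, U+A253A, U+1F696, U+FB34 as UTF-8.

U+3F522: 4-byte form → F0 BF 94 A2.
U+A253A: 4-byte form → F2 A2 94 BA.
U+1F696: 4-byte form → F0 9F 9A 96.
U+FB34: 3-byte form → EF AC B4.
Concatenated (15 bytes): F0 BF 94 A2 F2 A2 94 BA F0 9F 9A 96 EF AC B4.

F0 BF 94 A2 F2 A2 94 BA F0 9F 9A 96 EF AC B4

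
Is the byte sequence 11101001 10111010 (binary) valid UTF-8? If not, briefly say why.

Leading byte 0xE9 = 11101001 → 3-byte form, but only 2 bytes are present.

invalid (sequence truncated)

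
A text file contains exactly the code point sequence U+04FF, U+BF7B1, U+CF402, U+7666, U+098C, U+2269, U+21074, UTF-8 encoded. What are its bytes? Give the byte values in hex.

U+04FF: 2-byte form → D3 BF.
U+BF7B1: 4-byte form → F2 BF 9E B1.
U+CF402: 4-byte form → F3 8F 90 82.
U+7666: 3-byte form → E7 99 A6.
U+098C: 3-byte form → E0 A6 8C.
U+2269: 3-byte form → E2 89 A9.
U+21074: 4-byte form → F0 A1 81 B4.
Concatenated (23 bytes): D3 BF F2 BF 9E B1 F3 8F 90 82 E7 99 A6 E0 A6 8C E2 89 A9 F0 A1 81 B4.

D3 BF F2 BF 9E B1 F3 8F 90 82 E7 99 A6 E0 A6 8C E2 89 A9 F0 A1 81 B4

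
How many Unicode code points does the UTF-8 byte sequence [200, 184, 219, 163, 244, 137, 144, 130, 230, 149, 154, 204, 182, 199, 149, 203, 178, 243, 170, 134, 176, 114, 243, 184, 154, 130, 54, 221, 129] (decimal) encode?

12

Byte at offset 0: 0xC8 = 11001000 → 2-byte char (#1). Advance 2.
Byte at offset 2: 0xDB = 11011011 → 2-byte char (#2). Advance 2.
Byte at offset 4: 0xF4 = 11110100 → 4-byte char (#3). Advance 4.
Byte at offset 8: 0xE6 = 11100110 → 3-byte char (#4). Advance 3.
Byte at offset 11: 0xCC = 11001100 → 2-byte char (#5). Advance 2.
Byte at offset 13: 0xC7 = 11000111 → 2-byte char (#6). Advance 2.
Byte at offset 15: 0xCB = 11001011 → 2-byte char (#7). Advance 2.
Byte at offset 17: 0xF3 = 11110011 → 4-byte char (#8). Advance 4.
Byte at offset 21: 0x72 = 01110010 → 1-byte char (#9). Advance 1.
Byte at offset 22: 0xF3 = 11110011 → 4-byte char (#10). Advance 4.
Byte at offset 26: 0x36 = 00110110 → 1-byte char (#11). Advance 1.
Byte at offset 27: 0xDD = 11011101 → 2-byte char (#12). Advance 2.
Reached end at offset 29 after 12 code points.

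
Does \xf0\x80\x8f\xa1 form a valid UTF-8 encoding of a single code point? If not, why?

Leading byte 0xF0 = 11110000 → 4-byte form.
Continuation bytes all match 10xxxxxx. Payload decodes to 0x3E1.
But 0x3E1 < 0x10000, the minimum for a 4-byte sequence — this is an overlong encoding.

invalid (overlong encoding)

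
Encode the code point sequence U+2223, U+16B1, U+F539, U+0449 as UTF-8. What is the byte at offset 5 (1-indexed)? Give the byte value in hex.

1-indexed offset 5 is 0-indexed offset 4.
U+2223 → 3-byte form E2 88 A3 at offsets 0–2.
U+16B1 → 3-byte form E1 9A B1 at offsets 3–5.
Offset 4 falls in char 2's range; it's byte 2 of E1 9A B1 = 0x9A.

0x9A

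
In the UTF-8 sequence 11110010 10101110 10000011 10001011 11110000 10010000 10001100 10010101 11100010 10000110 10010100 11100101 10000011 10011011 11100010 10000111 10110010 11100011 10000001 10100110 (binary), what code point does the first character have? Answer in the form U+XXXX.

Offset 0: leading byte 0xF2 = 11110010 → 4-byte char #1 = F2 AE 83 8B.
Leading byte 0xF2 = 11110010 matches 11110xxx → 4-byte sequence.
Byte 1: 0xF2 = 11110010, payload 010 (3 bits).
Byte 2: 0xAE = 10101110 (10xxxxxx ✓), payload 101110.
Byte 3: 0x83 = 10000011 (10xxxxxx ✓), payload 000011.
Byte 4: 0x8B = 10001011 (10xxxxxx ✓), payload 001011.
Concatenate: 010101110000011001011 = 0xAE0CB (21 bits → U+AE0CB).

U+AE0CB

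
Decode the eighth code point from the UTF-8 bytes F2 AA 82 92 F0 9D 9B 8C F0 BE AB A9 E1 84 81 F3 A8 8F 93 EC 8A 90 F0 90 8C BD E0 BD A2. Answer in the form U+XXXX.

U+0F62

Offset 0: leading byte 0xF2 = 11110010 → 4-byte char #1 = F2 AA 82 92.
Offset 4: leading byte 0xF0 = 11110000 → 4-byte char #2 = F0 9D 9B 8C.
Offset 8: leading byte 0xF0 = 11110000 → 4-byte char #3 = F0 BE AB A9.
Offset 12: leading byte 0xE1 = 11100001 → 3-byte char #4 = E1 84 81.
Offset 15: leading byte 0xF3 = 11110011 → 4-byte char #5 = F3 A8 8F 93.
Offset 19: leading byte 0xEC = 11101100 → 3-byte char #6 = EC 8A 90.
Offset 22: leading byte 0xF0 = 11110000 → 4-byte char #7 = F0 90 8C BD.
Offset 26: leading byte 0xE0 = 11100000 → 3-byte char #8 = E0 BD A2.
Leading byte 0xE0 = 11100000 matches 1110xxxx → 3-byte sequence.
Byte 1: 0xE0 = 11100000, payload 0000 (4 bits).
Byte 2: 0xBD = 10111101 (10xxxxxx ✓), payload 111101.
Byte 3: 0xA2 = 10100010 (10xxxxxx ✓), payload 100010.
Concatenate: 0000111101100010 = 0xF62 (16 bits → U+0F62).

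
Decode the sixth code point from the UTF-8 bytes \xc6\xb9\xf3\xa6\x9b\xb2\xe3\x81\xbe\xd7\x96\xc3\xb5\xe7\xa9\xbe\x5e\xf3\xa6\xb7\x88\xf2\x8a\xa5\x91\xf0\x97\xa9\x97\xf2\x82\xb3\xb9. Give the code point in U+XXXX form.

U+7A7E

Offset 0: leading byte 0xC6 = 11000110 → 2-byte char #1 = C6 B9.
Offset 2: leading byte 0xF3 = 11110011 → 4-byte char #2 = F3 A6 9B B2.
Offset 6: leading byte 0xE3 = 11100011 → 3-byte char #3 = E3 81 BE.
Offset 9: leading byte 0xD7 = 11010111 → 2-byte char #4 = D7 96.
Offset 11: leading byte 0xC3 = 11000011 → 2-byte char #5 = C3 B5.
Offset 13: leading byte 0xE7 = 11100111 → 3-byte char #6 = E7 A9 BE.
Leading byte 0xE7 = 11100111 matches 1110xxxx → 3-byte sequence.
Byte 1: 0xE7 = 11100111, payload 0111 (4 bits).
Byte 2: 0xA9 = 10101001 (10xxxxxx ✓), payload 101001.
Byte 3: 0xBE = 10111110 (10xxxxxx ✓), payload 111110.
Concatenate: 0111101001111110 = 0x7A7E (16 bits → U+7A7E).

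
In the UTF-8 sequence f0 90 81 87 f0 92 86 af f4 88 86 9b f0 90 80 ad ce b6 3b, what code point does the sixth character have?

Offset 0: leading byte 0xF0 = 11110000 → 4-byte char #1 = F0 90 81 87.
Offset 4: leading byte 0xF0 = 11110000 → 4-byte char #2 = F0 92 86 AF.
Offset 8: leading byte 0xF4 = 11110100 → 4-byte char #3 = F4 88 86 9B.
Offset 12: leading byte 0xF0 = 11110000 → 4-byte char #4 = F0 90 80 AD.
Offset 16: leading byte 0xCE = 11001110 → 2-byte char #5 = CE B6.
Offset 18: leading byte 0x3B = 00111011 → 1-byte char #6 = 3B.
Leading byte 0x3B = 00111011 matches 0xxxxxxx → 1-byte sequence.
Byte 1: 0x3B = 00111011, payload 0111011 (7 bits).
Concatenate: 0111011 = 0x3B (7 bits → U+003B).

U+003B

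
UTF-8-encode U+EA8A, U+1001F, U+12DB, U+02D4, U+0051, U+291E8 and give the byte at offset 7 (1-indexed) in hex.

1-indexed offset 7 is 0-indexed offset 6.
U+EA8A → 3-byte form EE AA 8A at offsets 0–2.
U+1001F → 4-byte form F0 90 80 9F at offsets 3–6.
Offset 6 falls in char 2's range; it's byte 4 of F0 90 80 9F = 0x9F.

0x9F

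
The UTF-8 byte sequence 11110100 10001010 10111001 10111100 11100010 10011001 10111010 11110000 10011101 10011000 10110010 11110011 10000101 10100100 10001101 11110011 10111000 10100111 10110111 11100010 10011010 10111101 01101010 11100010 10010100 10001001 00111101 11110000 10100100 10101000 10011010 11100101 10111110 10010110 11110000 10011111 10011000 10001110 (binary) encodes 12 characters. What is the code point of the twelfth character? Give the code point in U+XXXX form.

U+1F60E

Offset 0: leading byte 0xF4 = 11110100 → 4-byte char #1 = F4 8A B9 BC.
Offset 4: leading byte 0xE2 = 11100010 → 3-byte char #2 = E2 99 BA.
Offset 7: leading byte 0xF0 = 11110000 → 4-byte char #3 = F0 9D 98 B2.
Offset 11: leading byte 0xF3 = 11110011 → 4-byte char #4 = F3 85 A4 8D.
Offset 15: leading byte 0xF3 = 11110011 → 4-byte char #5 = F3 B8 A7 B7.
Offset 19: leading byte 0xE2 = 11100010 → 3-byte char #6 = E2 9A BD.
Offset 22: leading byte 0x6A = 01101010 → 1-byte char #7 = 6A.
Offset 23: leading byte 0xE2 = 11100010 → 3-byte char #8 = E2 94 89.
Offset 26: leading byte 0x3D = 00111101 → 1-byte char #9 = 3D.
Offset 27: leading byte 0xF0 = 11110000 → 4-byte char #10 = F0 A4 A8 9A.
Offset 31: leading byte 0xE5 = 11100101 → 3-byte char #11 = E5 BE 96.
Offset 34: leading byte 0xF0 = 11110000 → 4-byte char #12 = F0 9F 98 8E.
Leading byte 0xF0 = 11110000 matches 11110xxx → 4-byte sequence.
Byte 1: 0xF0 = 11110000, payload 000 (3 bits).
Byte 2: 0x9F = 10011111 (10xxxxxx ✓), payload 011111.
Byte 3: 0x98 = 10011000 (10xxxxxx ✓), payload 011000.
Byte 4: 0x8E = 10001110 (10xxxxxx ✓), payload 001110.
Concatenate: 000011111011000001110 = 0x1F60E (21 bits → U+1F60E).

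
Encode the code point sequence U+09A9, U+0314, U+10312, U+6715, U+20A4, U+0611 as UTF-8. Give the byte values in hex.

E0 A6 A9 CC 94 F0 90 8C 92 E6 9C 95 E2 82 A4 D8 91

U+09A9: 3-byte form → E0 A6 A9.
U+0314: 2-byte form → CC 94.
U+10312: 4-byte form → F0 90 8C 92.
U+6715: 3-byte form → E6 9C 95.
U+20A4: 3-byte form → E2 82 A4.
U+0611: 2-byte form → D8 91.
Concatenated (17 bytes): E0 A6 A9 CC 94 F0 90 8C 92 E6 9C 95 E2 82 A4 D8 91.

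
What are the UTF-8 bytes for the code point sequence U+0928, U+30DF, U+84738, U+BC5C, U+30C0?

U+0928: 3-byte form → E0 A4 A8.
U+30DF: 3-byte form → E3 83 9F.
U+84738: 4-byte form → F2 84 9C B8.
U+BC5C: 3-byte form → EB B1 9C.
U+30C0: 3-byte form → E3 83 80.
Concatenated (16 bytes): E0 A4 A8 E3 83 9F F2 84 9C B8 EB B1 9C E3 83 80.

E0 A4 A8 E3 83 9F F2 84 9C B8 EB B1 9C E3 83 80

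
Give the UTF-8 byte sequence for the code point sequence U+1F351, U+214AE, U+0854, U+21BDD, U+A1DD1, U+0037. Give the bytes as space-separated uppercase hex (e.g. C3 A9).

F0 9F 8D 91 F0 A1 92 AE E0 A1 94 F0 A1 AF 9D F2 A1 B7 91 37

U+1F351: 4-byte form → F0 9F 8D 91.
U+214AE: 4-byte form → F0 A1 92 AE.
U+0854: 3-byte form → E0 A1 94.
U+21BDD: 4-byte form → F0 A1 AF 9D.
U+A1DD1: 4-byte form → F2 A1 B7 91.
U+0037: 1-byte form → 37.
Concatenated (20 bytes): F0 9F 8D 91 F0 A1 92 AE E0 A1 94 F0 A1 AF 9D F2 A1 B7 91 37.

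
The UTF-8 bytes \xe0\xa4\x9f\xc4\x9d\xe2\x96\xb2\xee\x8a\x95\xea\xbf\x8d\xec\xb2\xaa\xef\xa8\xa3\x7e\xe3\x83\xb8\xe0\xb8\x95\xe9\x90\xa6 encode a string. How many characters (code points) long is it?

Byte at offset 0: 0xE0 = 11100000 → 3-byte char (#1). Advance 3.
Byte at offset 3: 0xC4 = 11000100 → 2-byte char (#2). Advance 2.
Byte at offset 5: 0xE2 = 11100010 → 3-byte char (#3). Advance 3.
Byte at offset 8: 0xEE = 11101110 → 3-byte char (#4). Advance 3.
Byte at offset 11: 0xEA = 11101010 → 3-byte char (#5). Advance 3.
Byte at offset 14: 0xEC = 11101100 → 3-byte char (#6). Advance 3.
Byte at offset 17: 0xEF = 11101111 → 3-byte char (#7). Advance 3.
Byte at offset 20: 0x7E = 01111110 → 1-byte char (#8). Advance 1.
Byte at offset 21: 0xE3 = 11100011 → 3-byte char (#9). Advance 3.
Byte at offset 24: 0xE0 = 11100000 → 3-byte char (#10). Advance 3.
Byte at offset 27: 0xE9 = 11101001 → 3-byte char (#11). Advance 3.
Reached end at offset 30 after 11 code points.

11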